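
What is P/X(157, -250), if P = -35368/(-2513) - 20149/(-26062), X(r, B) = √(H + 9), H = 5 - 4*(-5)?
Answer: 972395253*√34/2226789404 ≈ 2.5463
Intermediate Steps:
H = 25 (H = 5 + 20 = 25)
X(r, B) = √34 (X(r, B) = √(25 + 9) = √34)
P = 972395253/65493806 (P = -35368*(-1/2513) - 20149*(-1/26062) = 35368/2513 + 20149/26062 = 972395253/65493806 ≈ 14.847)
P/X(157, -250) = 972395253/(65493806*(√34)) = 972395253*(√34/34)/65493806 = 972395253*√34/2226789404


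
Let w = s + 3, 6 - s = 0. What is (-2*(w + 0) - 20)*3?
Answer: -114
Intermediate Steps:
s = 6 (s = 6 - 1*0 = 6 + 0 = 6)
w = 9 (w = 6 + 3 = 9)
(-2*(w + 0) - 20)*3 = (-2*(9 + 0) - 20)*3 = (-2*9 - 20)*3 = (-18 - 20)*3 = -38*3 = -114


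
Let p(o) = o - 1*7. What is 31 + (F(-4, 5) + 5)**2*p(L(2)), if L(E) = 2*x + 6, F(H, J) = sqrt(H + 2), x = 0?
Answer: 8 - 10*I*sqrt(2) ≈ 8.0 - 14.142*I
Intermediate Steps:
F(H, J) = sqrt(2 + H)
L(E) = 6 (L(E) = 2*0 + 6 = 0 + 6 = 6)
p(o) = -7 + o (p(o) = o - 7 = -7 + o)
31 + (F(-4, 5) + 5)**2*p(L(2)) = 31 + (sqrt(2 - 4) + 5)**2*(-7 + 6) = 31 + (sqrt(-2) + 5)**2*(-1) = 31 + (I*sqrt(2) + 5)**2*(-1) = 31 + (5 + I*sqrt(2))**2*(-1) = 31 - (5 + I*sqrt(2))**2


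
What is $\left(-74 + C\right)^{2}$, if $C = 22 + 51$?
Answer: $1$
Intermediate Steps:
$C = 73$
$\left(-74 + C\right)^{2} = \left(-74 + 73\right)^{2} = \left(-1\right)^{2} = 1$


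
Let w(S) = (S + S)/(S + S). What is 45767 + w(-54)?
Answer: 45768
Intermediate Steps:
w(S) = 1 (w(S) = (2*S)/((2*S)) = (2*S)*(1/(2*S)) = 1)
45767 + w(-54) = 45767 + 1 = 45768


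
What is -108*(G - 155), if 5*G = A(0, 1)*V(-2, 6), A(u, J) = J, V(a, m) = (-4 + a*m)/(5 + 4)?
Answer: 83892/5 ≈ 16778.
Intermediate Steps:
V(a, m) = -4/9 + a*m/9 (V(a, m) = (-4 + a*m)/9 = (-4 + a*m)*(1/9) = -4/9 + a*m/9)
G = -16/45 (G = (1*(-4/9 + (1/9)*(-2)*6))/5 = (1*(-4/9 - 4/3))/5 = (1*(-16/9))/5 = (1/5)*(-16/9) = -16/45 ≈ -0.35556)
-108*(G - 155) = -108*(-16/45 - 155) = -108*(-6991/45) = 83892/5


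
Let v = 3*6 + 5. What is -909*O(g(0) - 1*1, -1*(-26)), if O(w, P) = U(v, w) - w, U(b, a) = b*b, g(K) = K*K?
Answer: -481770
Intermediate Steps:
g(K) = K²
v = 23 (v = 18 + 5 = 23)
U(b, a) = b²
O(w, P) = 529 - w (O(w, P) = 23² - w = 529 - w)
-909*O(g(0) - 1*1, -1*(-26)) = -909*(529 - (0² - 1*1)) = -909*(529 - (0 - 1)) = -909*(529 - 1*(-1)) = -909*(529 + 1) = -909*530 = -481770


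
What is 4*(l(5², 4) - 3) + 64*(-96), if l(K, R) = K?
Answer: -6056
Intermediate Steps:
4*(l(5², 4) - 3) + 64*(-96) = 4*(5² - 3) + 64*(-96) = 4*(25 - 3) - 6144 = 4*22 - 6144 = 88 - 6144 = -6056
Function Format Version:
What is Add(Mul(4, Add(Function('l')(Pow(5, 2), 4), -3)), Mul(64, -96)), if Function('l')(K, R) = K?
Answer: -6056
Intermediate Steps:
Add(Mul(4, Add(Function('l')(Pow(5, 2), 4), -3)), Mul(64, -96)) = Add(Mul(4, Add(Pow(5, 2), -3)), Mul(64, -96)) = Add(Mul(4, Add(25, -3)), -6144) = Add(Mul(4, 22), -6144) = Add(88, -6144) = -6056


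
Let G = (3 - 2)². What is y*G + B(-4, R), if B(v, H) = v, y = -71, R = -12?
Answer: -75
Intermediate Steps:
G = 1 (G = 1² = 1)
y*G + B(-4, R) = -71*1 - 4 = -71 - 4 = -75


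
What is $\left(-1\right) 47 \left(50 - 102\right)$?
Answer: $2444$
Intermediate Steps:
$\left(-1\right) 47 \left(50 - 102\right) = \left(-47\right) \left(-52\right) = 2444$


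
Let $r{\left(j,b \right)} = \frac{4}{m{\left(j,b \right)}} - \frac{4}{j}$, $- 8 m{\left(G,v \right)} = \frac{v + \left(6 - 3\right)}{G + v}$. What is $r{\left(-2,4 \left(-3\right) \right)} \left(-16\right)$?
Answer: $\frac{6880}{9} \approx 764.44$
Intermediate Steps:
$m{\left(G,v \right)} = - \frac{3 + v}{8 \left(G + v\right)}$ ($m{\left(G,v \right)} = - \frac{\left(v + \left(6 - 3\right)\right) \frac{1}{G + v}}{8} = - \frac{\left(v + 3\right) \frac{1}{G + v}}{8} = - \frac{\left(3 + v\right) \frac{1}{G + v}}{8} = - \frac{\frac{1}{G + v} \left(3 + v\right)}{8} = - \frac{3 + v}{8 \left(G + v\right)}$)
$r{\left(j,b \right)} = - \frac{4}{j} + \frac{32 \left(b + j\right)}{-3 - b}$ ($r{\left(j,b \right)} = \frac{4}{\frac{1}{8} \frac{1}{j + b} \left(-3 - b\right)} - \frac{4}{j} = \frac{4}{\frac{1}{8} \frac{1}{b + j} \left(-3 - b\right)} - \frac{4}{j} = 4 \frac{8 \left(b + j\right)}{-3 - b} - \frac{4}{j} = \frac{32 \left(b + j\right)}{-3 - b} - \frac{4}{j} = - \frac{4}{j} + \frac{32 \left(b + j\right)}{-3 - b}$)
$r{\left(-2,4 \left(-3\right) \right)} \left(-16\right) = \frac{4 \left(-3 - 4 \left(-3\right) + 8 \left(-2\right) \left(- 4 \left(-3\right) - -2\right)\right)}{\left(-2\right) \left(3 + 4 \left(-3\right)\right)} \left(-16\right) = 4 \left(- \frac{1}{2}\right) \frac{1}{3 - 12} \left(-3 - -12 + 8 \left(-2\right) \left(\left(-1\right) \left(-12\right) + 2\right)\right) \left(-16\right) = 4 \left(- \frac{1}{2}\right) \frac{1}{-9} \left(-3 + 12 + 8 \left(-2\right) \left(12 + 2\right)\right) \left(-16\right) = 4 \left(- \frac{1}{2}\right) \left(- \frac{1}{9}\right) \left(-3 + 12 + 8 \left(-2\right) 14\right) \left(-16\right) = 4 \left(- \frac{1}{2}\right) \left(- \frac{1}{9}\right) \left(-3 + 12 - 224\right) \left(-16\right) = 4 \left(- \frac{1}{2}\right) \left(- \frac{1}{9}\right) \left(-215\right) \left(-16\right) = \left(- \frac{430}{9}\right) \left(-16\right) = \frac{6880}{9}$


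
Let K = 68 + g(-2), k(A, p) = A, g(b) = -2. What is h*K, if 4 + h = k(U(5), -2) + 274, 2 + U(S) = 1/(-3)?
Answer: 17666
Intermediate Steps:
U(S) = -7/3 (U(S) = -2 + 1/(-3) = -2 + 1*(-⅓) = -2 - ⅓ = -7/3)
h = 803/3 (h = -4 + (-7/3 + 274) = -4 + 815/3 = 803/3 ≈ 267.67)
K = 66 (K = 68 - 2 = 66)
h*K = (803/3)*66 = 17666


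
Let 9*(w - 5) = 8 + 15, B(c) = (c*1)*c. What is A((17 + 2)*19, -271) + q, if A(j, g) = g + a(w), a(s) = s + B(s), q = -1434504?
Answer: -116211539/81 ≈ -1.4347e+6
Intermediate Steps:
B(c) = c**2 (B(c) = c*c = c**2)
w = 68/9 (w = 5 + (8 + 15)/9 = 5 + (1/9)*23 = 5 + 23/9 = 68/9 ≈ 7.5556)
a(s) = s + s**2
A(j, g) = 5236/81 + g (A(j, g) = g + 68*(1 + 68/9)/9 = g + (68/9)*(77/9) = g + 5236/81 = 5236/81 + g)
A((17 + 2)*19, -271) + q = (5236/81 - 271) - 1434504 = -16715/81 - 1434504 = -116211539/81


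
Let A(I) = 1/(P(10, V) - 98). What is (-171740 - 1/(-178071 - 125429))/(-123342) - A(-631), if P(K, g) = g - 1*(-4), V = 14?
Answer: 35060679141/24956198000 ≈ 1.4049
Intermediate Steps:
P(K, g) = 4 + g (P(K, g) = g + 4 = 4 + g)
A(I) = -1/80 (A(I) = 1/((4 + 14) - 98) = 1/(18 - 98) = 1/(-80) = -1/80)
(-171740 - 1/(-178071 - 125429))/(-123342) - A(-631) = (-171740 - 1/(-178071 - 125429))/(-123342) - 1*(-1/80) = (-171740 - 1/(-303500))*(-1/123342) + 1/80 = (-171740 - 1*(-1/303500))*(-1/123342) + 1/80 = (-171740 + 1/303500)*(-1/123342) + 1/80 = -52123089999/303500*(-1/123342) + 1/80 = 17374363333/12478099000 + 1/80 = 35060679141/24956198000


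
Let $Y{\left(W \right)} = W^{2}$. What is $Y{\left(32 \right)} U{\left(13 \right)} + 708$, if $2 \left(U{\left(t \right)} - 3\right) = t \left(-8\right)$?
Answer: $-49468$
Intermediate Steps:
$U{\left(t \right)} = 3 - 4 t$ ($U{\left(t \right)} = 3 + \frac{t \left(-8\right)}{2} = 3 + \frac{\left(-8\right) t}{2} = 3 - 4 t$)
$Y{\left(32 \right)} U{\left(13 \right)} + 708 = 32^{2} \left(3 - 52\right) + 708 = 1024 \left(3 - 52\right) + 708 = 1024 \left(-49\right) + 708 = -50176 + 708 = -49468$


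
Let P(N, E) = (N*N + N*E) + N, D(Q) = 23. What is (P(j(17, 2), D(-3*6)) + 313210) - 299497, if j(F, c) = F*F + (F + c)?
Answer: 115969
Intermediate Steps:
j(F, c) = F + c + F² (j(F, c) = F² + (F + c) = F + c + F²)
P(N, E) = N + N² + E*N (P(N, E) = (N² + E*N) + N = N + N² + E*N)
(P(j(17, 2), D(-3*6)) + 313210) - 299497 = ((17 + 2 + 17²)*(1 + 23 + (17 + 2 + 17²)) + 313210) - 299497 = ((17 + 2 + 289)*(1 + 23 + (17 + 2 + 289)) + 313210) - 299497 = (308*(1 + 23 + 308) + 313210) - 299497 = (308*332 + 313210) - 299497 = (102256 + 313210) - 299497 = 415466 - 299497 = 115969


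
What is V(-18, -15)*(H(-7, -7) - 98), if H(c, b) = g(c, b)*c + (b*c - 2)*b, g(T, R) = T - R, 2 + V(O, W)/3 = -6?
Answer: 10248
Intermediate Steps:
V(O, W) = -24 (V(O, W) = -6 + 3*(-6) = -6 - 18 = -24)
H(c, b) = b*(-2 + b*c) + c*(c - b) (H(c, b) = (c - b)*c + (b*c - 2)*b = c*(c - b) + (-2 + b*c)*b = c*(c - b) + b*(-2 + b*c) = b*(-2 + b*c) + c*(c - b))
V(-18, -15)*(H(-7, -7) - 98) = -24*((-2*(-7) - 7*(-7)² - 1*(-7)*(-7 - 1*(-7))) - 98) = -24*((14 - 7*49 - 1*(-7)*(-7 + 7)) - 98) = -24*((14 - 343 - 1*(-7)*0) - 98) = -24*((14 - 343 + 0) - 98) = -24*(-329 - 98) = -24*(-427) = 10248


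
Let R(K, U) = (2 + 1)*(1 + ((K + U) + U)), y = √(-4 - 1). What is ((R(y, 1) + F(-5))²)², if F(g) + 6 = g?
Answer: 961 + 984*I*√5 ≈ 961.0 + 2200.3*I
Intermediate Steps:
F(g) = -6 + g
y = I*√5 (y = √(-5) = I*√5 ≈ 2.2361*I)
R(K, U) = 3 + 3*K + 6*U (R(K, U) = 3*(1 + (K + 2*U)) = 3*(1 + K + 2*U) = 3 + 3*K + 6*U)
((R(y, 1) + F(-5))²)² = (((3 + 3*(I*√5) + 6*1) + (-6 - 5))²)² = (((3 + 3*I*√5 + 6) - 11)²)² = (((9 + 3*I*√5) - 11)²)² = ((-2 + 3*I*√5)²)² = (-2 + 3*I*√5)⁴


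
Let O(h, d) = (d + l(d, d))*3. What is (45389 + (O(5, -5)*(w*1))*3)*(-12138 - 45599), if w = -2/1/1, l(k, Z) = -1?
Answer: -2626860289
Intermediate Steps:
O(h, d) = -3 + 3*d (O(h, d) = (d - 1)*3 = (-1 + d)*3 = -3 + 3*d)
w = -2 (w = -2*1 = -2 ≈ -2.0000)
(45389 + (O(5, -5)*(w*1))*3)*(-12138 - 45599) = (45389 + ((-3 + 3*(-5))*(-2*1))*3)*(-12138 - 45599) = (45389 + ((-3 - 15)*(-2))*3)*(-57737) = (45389 - 18*(-2)*3)*(-57737) = (45389 + 36*3)*(-57737) = (45389 + 108)*(-57737) = 45497*(-57737) = -2626860289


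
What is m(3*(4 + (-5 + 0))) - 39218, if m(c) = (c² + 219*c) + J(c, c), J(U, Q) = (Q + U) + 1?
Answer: -39871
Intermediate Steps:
J(U, Q) = 1 + Q + U
m(c) = 1 + c² + 221*c (m(c) = (c² + 219*c) + (1 + c + c) = (c² + 219*c) + (1 + 2*c) = 1 + c² + 221*c)
m(3*(4 + (-5 + 0))) - 39218 = (1 + (3*(4 + (-5 + 0)))² + 221*(3*(4 + (-5 + 0)))) - 39218 = (1 + (3*(4 - 5))² + 221*(3*(4 - 5))) - 39218 = (1 + (3*(-1))² + 221*(3*(-1))) - 39218 = (1 + (-3)² + 221*(-3)) - 39218 = (1 + 9 - 663) - 39218 = -653 - 39218 = -39871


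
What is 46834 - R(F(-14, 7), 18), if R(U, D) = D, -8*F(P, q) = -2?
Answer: 46816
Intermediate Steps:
F(P, q) = ¼ (F(P, q) = -⅛*(-2) = ¼)
46834 - R(F(-14, 7), 18) = 46834 - 1*18 = 46834 - 18 = 46816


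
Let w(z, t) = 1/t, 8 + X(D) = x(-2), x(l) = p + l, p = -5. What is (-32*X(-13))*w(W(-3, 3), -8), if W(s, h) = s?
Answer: -60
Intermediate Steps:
x(l) = -5 + l
X(D) = -15 (X(D) = -8 + (-5 - 2) = -8 - 7 = -15)
(-32*X(-13))*w(W(-3, 3), -8) = -32*(-15)/(-8) = 480*(-⅛) = -60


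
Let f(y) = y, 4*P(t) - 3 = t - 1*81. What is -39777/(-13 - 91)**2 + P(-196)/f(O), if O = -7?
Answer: 462457/75712 ≈ 6.1081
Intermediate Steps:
P(t) = -39/2 + t/4 (P(t) = 3/4 + (t - 1*81)/4 = 3/4 + (t - 81)/4 = 3/4 + (-81 + t)/4 = 3/4 + (-81/4 + t/4) = -39/2 + t/4)
-39777/(-13 - 91)**2 + P(-196)/f(O) = -39777/(-13 - 91)**2 + (-39/2 + (1/4)*(-196))/(-7) = -39777/((-104)**2) + (-39/2 - 49)*(-1/7) = -39777/10816 - 137/2*(-1/7) = -39777*1/10816 + 137/14 = -39777/10816 + 137/14 = 462457/75712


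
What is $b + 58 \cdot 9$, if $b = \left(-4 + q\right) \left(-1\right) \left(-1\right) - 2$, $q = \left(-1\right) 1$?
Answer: $515$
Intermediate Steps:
$q = -1$
$b = -7$ ($b = \left(-4 - 1\right) \left(-1\right) \left(-1\right) - 2 = \left(-5\right) \left(-1\right) \left(-1\right) - 2 = 5 \left(-1\right) - 2 = -5 - 2 = -7$)
$b + 58 \cdot 9 = -7 + 58 \cdot 9 = -7 + 522 = 515$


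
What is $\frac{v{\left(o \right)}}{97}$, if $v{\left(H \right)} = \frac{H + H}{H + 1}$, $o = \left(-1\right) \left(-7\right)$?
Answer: $\frac{7}{388} \approx 0.018041$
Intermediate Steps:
$o = 7$
$v{\left(H \right)} = \frac{2 H}{1 + H}$
$\frac{v{\left(o \right)}}{97} = \frac{2 \cdot 7 \frac{1}{1 + 7}}{97} = 2 \cdot 7 \cdot \frac{1}{8} \cdot \frac{1}{97} = \frac{7}{4} \cdot \frac{1}{97} = \frac{7}{388}$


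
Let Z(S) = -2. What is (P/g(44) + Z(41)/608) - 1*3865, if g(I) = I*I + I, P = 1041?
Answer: -193842193/50160 ≈ -3864.5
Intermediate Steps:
g(I) = I + I² (g(I) = I² + I = I + I²)
(P/g(44) + Z(41)/608) - 1*3865 = (1041/((44*(1 + 44))) - 2/608) - 1*3865 = (1041/((44*45)) - 2*1/608) - 3865 = (1041/1980 - 1/304) - 3865 = (1041*(1/1980) - 1/304) - 3865 = (347/660 - 1/304) - 3865 = 26207/50160 - 3865 = -193842193/50160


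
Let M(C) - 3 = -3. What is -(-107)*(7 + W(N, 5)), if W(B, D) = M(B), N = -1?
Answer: 749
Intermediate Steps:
M(C) = 0 (M(C) = 3 - 3 = 0)
W(B, D) = 0
-(-107)*(7 + W(N, 5)) = -(-107)*(7 + 0) = -(-107)*7 = -107*(-7) = 749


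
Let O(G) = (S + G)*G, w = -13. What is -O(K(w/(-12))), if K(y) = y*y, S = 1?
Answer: -52897/20736 ≈ -2.5510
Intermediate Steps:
K(y) = y²
O(G) = G*(1 + G) (O(G) = (1 + G)*G = G*(1 + G))
-O(K(w/(-12))) = -(-13/(-12))²*(1 + (-13/(-12))²) = -(-13*(-1/12))²*(1 + (-13*(-1/12))²) = -(13/12)²*(1 + (13/12)²) = -169*(1 + 169/144)/144 = -169*313/(144*144) = -1*52897/20736 = -52897/20736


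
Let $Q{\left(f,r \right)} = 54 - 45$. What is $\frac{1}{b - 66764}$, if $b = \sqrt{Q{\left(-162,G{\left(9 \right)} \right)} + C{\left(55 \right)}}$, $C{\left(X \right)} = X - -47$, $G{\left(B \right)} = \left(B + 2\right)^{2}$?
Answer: $- \frac{66764}{4457431585} - \frac{\sqrt{111}}{4457431585} \approx -1.498 \cdot 10^{-5}$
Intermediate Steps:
$G{\left(B \right)} = \left(2 + B\right)^{2}$
$C{\left(X \right)} = 47 + X$ ($C{\left(X \right)} = X + 47 = 47 + X$)
$Q{\left(f,r \right)} = 9$ ($Q{\left(f,r \right)} = 54 - 45 = 9$)
$b = \sqrt{111}$ ($b = \sqrt{9 + \left(47 + 55\right)} = \sqrt{9 + 102} = \sqrt{111} \approx 10.536$)
$\frac{1}{b - 66764} = \frac{1}{\sqrt{111} - 66764} = \frac{1}{-66764 + \sqrt{111}}$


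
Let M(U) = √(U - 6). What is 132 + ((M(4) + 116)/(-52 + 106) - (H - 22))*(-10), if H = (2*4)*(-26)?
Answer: -59116/27 - 5*I*√2/27 ≈ -2189.5 - 0.26189*I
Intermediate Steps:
M(U) = √(-6 + U)
H = -208 (H = 8*(-26) = -208)
132 + ((M(4) + 116)/(-52 + 106) - (H - 22))*(-10) = 132 + ((√(-6 + 4) + 116)/(-52 + 106) - (-208 - 22))*(-10) = 132 + ((√(-2) + 116)/54 - 1*(-230))*(-10) = 132 + ((I*√2 + 116)*(1/54) + 230)*(-10) = 132 + ((116 + I*√2)*(1/54) + 230)*(-10) = 132 + ((58/27 + I*√2/54) + 230)*(-10) = 132 + (6268/27 + I*√2/54)*(-10) = 132 + (-62680/27 - 5*I*√2/27) = -59116/27 - 5*I*√2/27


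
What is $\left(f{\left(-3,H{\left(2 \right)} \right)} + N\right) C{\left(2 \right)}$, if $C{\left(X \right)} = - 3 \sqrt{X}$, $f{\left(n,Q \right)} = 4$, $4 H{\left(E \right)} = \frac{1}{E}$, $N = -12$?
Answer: $24 \sqrt{2} \approx 33.941$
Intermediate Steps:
$H{\left(E \right)} = \frac{1}{4 E}$
$\left(f{\left(-3,H{\left(2 \right)} \right)} + N\right) C{\left(2 \right)} = \left(4 - 12\right) \left(- 3 \sqrt{2}\right) = - 8 \left(- 3 \sqrt{2}\right) = 24 \sqrt{2}$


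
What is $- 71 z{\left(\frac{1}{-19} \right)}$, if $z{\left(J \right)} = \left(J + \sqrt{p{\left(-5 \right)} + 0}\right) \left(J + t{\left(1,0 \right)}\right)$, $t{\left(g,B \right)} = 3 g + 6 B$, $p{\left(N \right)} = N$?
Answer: $\frac{3976}{361} - \frac{3976 i \sqrt{5}}{19} \approx 11.014 - 467.93 i$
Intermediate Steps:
$z{\left(J \right)} = \left(3 + J\right) \left(J + i \sqrt{5}\right)$ ($z{\left(J \right)} = \left(J + \sqrt{-5 + 0}\right) \left(J + \left(3 \cdot 1 + 6 \cdot 0\right)\right) = \left(J + \sqrt{-5}\right) \left(J + \left(3 + 0\right)\right) = \left(J + i \sqrt{5}\right) \left(J + 3\right) = \left(J + i \sqrt{5}\right) \left(3 + J\right) = \left(3 + J\right) \left(J + i \sqrt{5}\right)$)
$- 71 z{\left(\frac{1}{-19} \right)} = - 71 \left(\left(\frac{1}{-19}\right)^{2} + \frac{3}{-19} + 3 i \sqrt{5} + \frac{i \sqrt{5}}{-19}\right) = - 71 \left(\left(- \frac{1}{19}\right)^{2} + 3 \left(- \frac{1}{19}\right) + 3 i \sqrt{5} + i \left(- \frac{1}{19}\right) \sqrt{5}\right) = - 71 \left(\frac{1}{361} - \frac{3}{19} + 3 i \sqrt{5} - \frac{i \sqrt{5}}{19}\right) = - 71 \left(- \frac{56}{361} + \frac{56 i \sqrt{5}}{19}\right) = \frac{3976}{361} - \frac{3976 i \sqrt{5}}{19}$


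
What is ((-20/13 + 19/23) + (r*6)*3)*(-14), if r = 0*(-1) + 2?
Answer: -147714/299 ≈ -494.03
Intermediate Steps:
r = 2 (r = 0 + 2 = 2)
((-20/13 + 19/23) + (r*6)*3)*(-14) = ((-20/13 + 19/23) + (2*6)*3)*(-14) = ((-20*1/13 + 19*(1/23)) + 12*3)*(-14) = ((-20/13 + 19/23) + 36)*(-14) = (-213/299 + 36)*(-14) = (10551/299)*(-14) = -147714/299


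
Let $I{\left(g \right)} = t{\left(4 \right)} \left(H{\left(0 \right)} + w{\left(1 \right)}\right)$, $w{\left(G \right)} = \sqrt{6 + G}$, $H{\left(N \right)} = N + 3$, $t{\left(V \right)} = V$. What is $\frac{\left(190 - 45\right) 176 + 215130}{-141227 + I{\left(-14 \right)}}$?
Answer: $- \frac{33983389750}{19941676113} - \frac{962600 \sqrt{7}}{19941676113} \approx -1.7043$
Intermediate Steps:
$H{\left(N \right)} = 3 + N$
$I{\left(g \right)} = 12 + 4 \sqrt{7}$ ($I{\left(g \right)} = 4 \left(\left(3 + 0\right) + \sqrt{6 + 1}\right) = 4 \left(3 + \sqrt{7}\right) = 12 + 4 \sqrt{7}$)
$\frac{\left(190 - 45\right) 176 + 215130}{-141227 + I{\left(-14 \right)}} = \frac{\left(190 - 45\right) 176 + 215130}{-141227 + \left(12 + 4 \sqrt{7}\right)} = \frac{145 \cdot 176 + 215130}{-141215 + 4 \sqrt{7}} = \frac{25520 + 215130}{-141215 + 4 \sqrt{7}} = \frac{240650}{-141215 + 4 \sqrt{7}}$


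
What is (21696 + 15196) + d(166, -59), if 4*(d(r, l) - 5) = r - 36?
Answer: 73859/2 ≈ 36930.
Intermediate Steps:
d(r, l) = -4 + r/4 (d(r, l) = 5 + (r - 36)/4 = 5 + (-36 + r)/4 = 5 + (-9 + r/4) = -4 + r/4)
(21696 + 15196) + d(166, -59) = (21696 + 15196) + (-4 + (¼)*166) = 36892 + (-4 + 83/2) = 36892 + 75/2 = 73859/2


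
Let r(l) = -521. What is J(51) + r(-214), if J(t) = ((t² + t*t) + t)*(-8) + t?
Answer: -42494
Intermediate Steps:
J(t) = -16*t² - 7*t (J(t) = ((t² + t²) + t)*(-8) + t = (2*t² + t)*(-8) + t = (t + 2*t²)*(-8) + t = (-16*t² - 8*t) + t = -16*t² - 7*t)
J(51) + r(-214) = -1*51*(7 + 16*51) - 521 = -1*51*(7 + 816) - 521 = -1*51*823 - 521 = -41973 - 521 = -42494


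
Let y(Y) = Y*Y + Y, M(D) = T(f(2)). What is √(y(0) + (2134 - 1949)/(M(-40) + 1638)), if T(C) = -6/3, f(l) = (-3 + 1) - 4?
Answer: √75665/818 ≈ 0.33627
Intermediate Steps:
f(l) = -6 (f(l) = -2 - 4 = -6)
T(C) = -2 (T(C) = -6*⅓ = -2)
M(D) = -2
y(Y) = Y + Y² (y(Y) = Y² + Y = Y + Y²)
√(y(0) + (2134 - 1949)/(M(-40) + 1638)) = √(0*(1 + 0) + (2134 - 1949)/(-2 + 1638)) = √(0*1 + 185/1636) = √(0 + 185*(1/1636)) = √(0 + 185/1636) = √(185/1636) = √75665/818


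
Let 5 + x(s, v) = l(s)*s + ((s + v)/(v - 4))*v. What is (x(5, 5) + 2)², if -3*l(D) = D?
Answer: 13456/9 ≈ 1495.1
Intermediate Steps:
l(D) = -D/3
x(s, v) = -5 - s²/3 + v*(s + v)/(-4 + v) (x(s, v) = -5 + ((-s/3)*s + ((s + v)/(v - 4))*v) = -5 + (-s²/3 + ((s + v)/(-4 + v))*v) = -5 + (-s²/3 + v*(s + v)/(-4 + v)) = -5 - s²/3 + v*(s + v)/(-4 + v))
(x(5, 5) + 2)² = ((20 + 5² - 5*5 + (4/3)*5² + 5*5 - ⅓*5*5²)/(-4 + 5) + 2)² = ((20 + 25 - 25 + (4/3)*25 + 25 - ⅓*5*25)/1 + 2)² = (1*(20 + 25 - 25 + 100/3 + 25 - 125/3) + 2)² = (1*(110/3) + 2)² = (110/3 + 2)² = (116/3)² = 13456/9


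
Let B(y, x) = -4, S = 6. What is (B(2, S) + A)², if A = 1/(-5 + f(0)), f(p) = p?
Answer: 441/25 ≈ 17.640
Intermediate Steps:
A = -⅕ (A = 1/(-5 + 0) = 1/(-5) = -⅕ ≈ -0.20000)
(B(2, S) + A)² = (-4 - ⅕)² = (-21/5)² = 441/25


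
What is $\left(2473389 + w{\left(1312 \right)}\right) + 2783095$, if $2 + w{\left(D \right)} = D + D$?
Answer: $5259106$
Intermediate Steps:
$w{\left(D \right)} = -2 + 2 D$ ($w{\left(D \right)} = -2 + \left(D + D\right) = -2 + 2 D$)
$\left(2473389 + w{\left(1312 \right)}\right) + 2783095 = \left(2473389 + \left(-2 + 2 \cdot 1312\right)\right) + 2783095 = \left(2473389 + \left(-2 + 2624\right)\right) + 2783095 = \left(2473389 + 2622\right) + 2783095 = 2476011 + 2783095 = 5259106$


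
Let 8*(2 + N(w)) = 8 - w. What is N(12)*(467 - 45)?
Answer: -1055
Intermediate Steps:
N(w) = -1 - w/8 (N(w) = -2 + (8 - w)/8 = -2 + (1 - w/8) = -1 - w/8)
N(12)*(467 - 45) = (-1 - ⅛*12)*(467 - 45) = (-1 - 3/2)*422 = -5/2*422 = -1055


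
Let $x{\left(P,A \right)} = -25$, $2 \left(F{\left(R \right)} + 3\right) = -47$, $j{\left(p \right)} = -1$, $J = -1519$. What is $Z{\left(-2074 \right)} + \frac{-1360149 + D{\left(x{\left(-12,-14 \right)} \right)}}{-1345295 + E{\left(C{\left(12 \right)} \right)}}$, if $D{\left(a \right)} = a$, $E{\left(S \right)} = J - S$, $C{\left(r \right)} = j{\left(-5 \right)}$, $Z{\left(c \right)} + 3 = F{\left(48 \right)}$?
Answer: $- \frac{76741619}{2693626} \approx -28.49$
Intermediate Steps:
$F{\left(R \right)} = - \frac{53}{2}$ ($F{\left(R \right)} = -3 + \frac{1}{2} \left(-47\right) = -3 - \frac{47}{2} = - \frac{53}{2}$)
$Z{\left(c \right)} = - \frac{59}{2}$ ($Z{\left(c \right)} = -3 - \frac{53}{2} = - \frac{59}{2}$)
$C{\left(r \right)} = -1$
$E{\left(S \right)} = -1519 - S$
$Z{\left(-2074 \right)} + \frac{-1360149 + D{\left(x{\left(-12,-14 \right)} \right)}}{-1345295 + E{\left(C{\left(12 \right)} \right)}} = - \frac{59}{2} + \frac{-1360149 - 25}{-1345295 - 1518} = - \frac{59}{2} - \frac{1360174}{-1345295 + \left(-1519 + 1\right)} = - \frac{59}{2} - \frac{1360174}{-1345295 - 1518} = - \frac{59}{2} - \frac{1360174}{-1346813} = - \frac{59}{2} - - \frac{1360174}{1346813} = - \frac{59}{2} + \frac{1360174}{1346813} = - \frac{76741619}{2693626}$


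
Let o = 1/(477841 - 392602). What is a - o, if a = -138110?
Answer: -11772358291/85239 ≈ -1.3811e+5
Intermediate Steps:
o = 1/85239 ≈ 1.1732e-5
a - o = -138110 - 1*1/85239 = -138110 - 1/85239 = -11772358291/85239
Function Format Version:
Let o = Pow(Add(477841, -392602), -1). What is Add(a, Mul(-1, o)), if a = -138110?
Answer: Rational(-11772358291, 85239) ≈ -1.3811e+5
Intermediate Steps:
o = Rational(1, 85239) (o = Pow(85239, -1) = Rational(1, 85239) ≈ 1.1732e-5)
Add(a, Mul(-1, o)) = Add(-138110, Mul(-1, Rational(1, 85239))) = Add(-138110, Rational(-1, 85239)) = Rational(-11772358291, 85239)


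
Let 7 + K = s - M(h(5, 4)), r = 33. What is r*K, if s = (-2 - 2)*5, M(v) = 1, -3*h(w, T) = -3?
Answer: -924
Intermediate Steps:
h(w, T) = 1 (h(w, T) = -1/3*(-3) = 1)
s = -20 (s = -4*5 = -20)
K = -28 (K = -7 + (-20 - 1*1) = -7 + (-20 - 1) = -7 - 21 = -28)
r*K = 33*(-28) = -924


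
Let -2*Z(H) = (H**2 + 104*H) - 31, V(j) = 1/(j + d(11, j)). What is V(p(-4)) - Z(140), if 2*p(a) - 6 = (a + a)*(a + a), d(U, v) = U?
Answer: 392484/23 ≈ 17065.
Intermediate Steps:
p(a) = 3 + 2*a**2 (p(a) = 3 + ((a + a)*(a + a))/2 = 3 + ((2*a)*(2*a))/2 = 3 + (4*a**2)/2 = 3 + 2*a**2)
V(j) = 1/(11 + j) (V(j) = 1/(j + 11) = 1/(11 + j))
Z(H) = 31/2 - 52*H - H**2/2 (Z(H) = -((H**2 + 104*H) - 31)/2 = -(-31 + H**2 + 104*H)/2 = 31/2 - 52*H - H**2/2)
V(p(-4)) - Z(140) = 1/(11 + (3 + 2*(-4)**2)) - (31/2 - 52*140 - 1/2*140**2) = 1/(11 + (3 + 2*16)) - (31/2 - 7280 - 1/2*19600) = 1/(11 + (3 + 32)) - (31/2 - 7280 - 9800) = 1/(11 + 35) - 1*(-34129/2) = 1/46 + 34129/2 = 392484/23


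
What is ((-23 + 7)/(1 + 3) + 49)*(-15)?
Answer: -675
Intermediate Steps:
((-23 + 7)/(1 + 3) + 49)*(-15) = (-16/4 + 49)*(-15) = (-16*¼ + 49)*(-15) = (-4 + 49)*(-15) = 45*(-15) = -675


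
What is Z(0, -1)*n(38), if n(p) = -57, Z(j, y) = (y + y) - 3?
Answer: 285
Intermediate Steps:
Z(j, y) = -3 + 2*y (Z(j, y) = 2*y - 3 = -3 + 2*y)
Z(0, -1)*n(38) = (-3 + 2*(-1))*(-57) = (-3 - 2)*(-57) = -5*(-57) = 285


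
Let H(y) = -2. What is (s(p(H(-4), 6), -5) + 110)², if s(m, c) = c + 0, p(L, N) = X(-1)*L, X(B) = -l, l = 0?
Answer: 11025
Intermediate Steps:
X(B) = 0 (X(B) = -1*0 = 0)
p(L, N) = 0 (p(L, N) = 0*L = 0)
s(m, c) = c
(s(p(H(-4), 6), -5) + 110)² = (-5 + 110)² = 105² = 11025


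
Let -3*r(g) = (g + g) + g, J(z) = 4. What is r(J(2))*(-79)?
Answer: 316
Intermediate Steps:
r(g) = -g (r(g) = -((g + g) + g)/3 = -(2*g + g)/3 = -g)
r(J(2))*(-79) = -1*4*(-79) = -4*(-79) = 316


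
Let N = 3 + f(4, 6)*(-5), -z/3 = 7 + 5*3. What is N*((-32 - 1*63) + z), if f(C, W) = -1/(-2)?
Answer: -161/2 ≈ -80.500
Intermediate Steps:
f(C, W) = ½ (f(C, W) = -1*(-½) = ½)
z = -66 (z = -3*(7 + 5*3) = -3*(7 + 15) = -3*22 = -66)
N = ½ (N = 3 + (½)*(-5) = 3 - 5/2 = ½ ≈ 0.50000)
N*((-32 - 1*63) + z) = ((-32 - 1*63) - 66)/2 = ((-32 - 63) - 66)/2 = (-95 - 66)/2 = (½)*(-161) = -161/2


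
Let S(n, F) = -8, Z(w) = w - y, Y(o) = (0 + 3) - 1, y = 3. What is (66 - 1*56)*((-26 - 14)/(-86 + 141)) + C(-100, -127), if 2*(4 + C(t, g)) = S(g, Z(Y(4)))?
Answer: -168/11 ≈ -15.273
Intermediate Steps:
Y(o) = 2 (Y(o) = 3 - 1 = 2)
Z(w) = -3 + w (Z(w) = w - 1*3 = w - 3 = -3 + w)
C(t, g) = -8 (C(t, g) = -4 + (½)*(-8) = -4 - 4 = -8)
(66 - 1*56)*((-26 - 14)/(-86 + 141)) + C(-100, -127) = (66 - 1*56)*((-26 - 14)/(-86 + 141)) - 8 = (66 - 56)*(-40/55) - 8 = 10*(-40*1/55) - 8 = 10*(-8/11) - 8 = -80/11 - 8 = -168/11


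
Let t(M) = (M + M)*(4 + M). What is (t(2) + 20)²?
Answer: 1936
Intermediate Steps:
t(M) = 2*M*(4 + M) (t(M) = (2*M)*(4 + M) = 2*M*(4 + M))
(t(2) + 20)² = (2*2*(4 + 2) + 20)² = (2*2*6 + 20)² = (24 + 20)² = 44² = 1936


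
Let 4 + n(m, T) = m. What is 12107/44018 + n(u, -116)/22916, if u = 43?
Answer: 139580357/504358244 ≈ 0.27675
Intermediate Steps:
n(m, T) = -4 + m
12107/44018 + n(u, -116)/22916 = 12107/44018 + (-4 + 43)/22916 = 12107*(1/44018) + 39*(1/22916) = 12107/44018 + 39/22916 = 139580357/504358244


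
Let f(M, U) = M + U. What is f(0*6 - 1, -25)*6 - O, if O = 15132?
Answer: -15288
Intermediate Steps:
f(0*6 - 1, -25)*6 - O = ((0*6 - 1) - 25)*6 - 1*15132 = ((0 - 1) - 25)*6 - 15132 = (-1 - 25)*6 - 15132 = -26*6 - 15132 = -156 - 15132 = -15288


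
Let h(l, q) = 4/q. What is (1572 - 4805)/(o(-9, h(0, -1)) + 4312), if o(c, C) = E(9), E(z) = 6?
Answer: -3233/4318 ≈ -0.74873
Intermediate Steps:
o(c, C) = 6
(1572 - 4805)/(o(-9, h(0, -1)) + 4312) = (1572 - 4805)/(6 + 4312) = -3233/4318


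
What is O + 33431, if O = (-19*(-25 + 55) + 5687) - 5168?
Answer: 33380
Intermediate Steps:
O = -51 (O = (-19*30 + 5687) - 5168 = (-570 + 5687) - 5168 = 5117 - 5168 = -51)
O + 33431 = -51 + 33431 = 33380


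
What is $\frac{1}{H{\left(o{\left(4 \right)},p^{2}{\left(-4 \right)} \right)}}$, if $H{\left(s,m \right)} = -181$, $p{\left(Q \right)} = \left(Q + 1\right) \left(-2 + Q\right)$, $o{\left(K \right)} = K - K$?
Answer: $- \frac{1}{181} \approx -0.0055249$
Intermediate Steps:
$o{\left(K \right)} = 0$
$p{\left(Q \right)} = \left(1 + Q\right) \left(-2 + Q\right)$
$\frac{1}{H{\left(o{\left(4 \right)},p^{2}{\left(-4 \right)} \right)}} = \frac{1}{-181} = - \frac{1}{181}$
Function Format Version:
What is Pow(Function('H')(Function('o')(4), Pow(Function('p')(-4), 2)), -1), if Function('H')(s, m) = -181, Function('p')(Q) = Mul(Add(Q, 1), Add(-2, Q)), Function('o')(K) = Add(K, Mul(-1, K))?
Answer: Rational(-1, 181) ≈ -0.0055249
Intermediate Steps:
Function('o')(K) = 0
Function('p')(Q) = Mul(Add(1, Q), Add(-2, Q))
Pow(Function('H')(Function('o')(4), Pow(Function('p')(-4), 2)), -1) = Pow(-181, -1) = Rational(-1, 181)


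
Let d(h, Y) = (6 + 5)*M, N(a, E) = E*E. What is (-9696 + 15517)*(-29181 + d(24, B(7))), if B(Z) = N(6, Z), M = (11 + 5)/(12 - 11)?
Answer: -168838105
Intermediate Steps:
M = 16 (M = 16/1 = 16*1 = 16)
N(a, E) = E**2
B(Z) = Z**2
d(h, Y) = 176 (d(h, Y) = (6 + 5)*16 = 11*16 = 176)
(-9696 + 15517)*(-29181 + d(24, B(7))) = (-9696 + 15517)*(-29181 + 176) = 5821*(-29005) = -168838105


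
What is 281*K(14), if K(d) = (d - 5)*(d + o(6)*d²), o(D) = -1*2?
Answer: -955962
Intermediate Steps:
o(D) = -2
K(d) = (-5 + d)*(d - 2*d²) (K(d) = (d - 5)*(d - 2*d²) = (-5 + d)*(d - 2*d²))
281*K(14) = 281*(14*(-5 - 2*14² + 11*14)) = 281*(14*(-5 - 2*196 + 154)) = 281*(14*(-5 - 392 + 154)) = 281*(14*(-243)) = 281*(-3402) = -955962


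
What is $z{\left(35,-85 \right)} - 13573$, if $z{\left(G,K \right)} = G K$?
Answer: $-16548$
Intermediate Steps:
$z{\left(35,-85 \right)} - 13573 = 35 \left(-85\right) - 13573 = -2975 - 13573 = -16548$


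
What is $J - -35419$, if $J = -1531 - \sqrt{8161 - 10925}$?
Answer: $33888 - 2 i \sqrt{691} \approx 33888.0 - 52.574 i$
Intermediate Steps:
$J = -1531 - 2 i \sqrt{691}$ ($J = -1531 - \sqrt{-2764} = -1531 - 2 i \sqrt{691} \approx -1531.0 - 52.574 i$)
$J - -35419 = \left(-1531 - 2 i \sqrt{691}\right) - -35419 = \left(-1531 - 2 i \sqrt{691}\right) + 35419 = 33888 - 2 i \sqrt{691}$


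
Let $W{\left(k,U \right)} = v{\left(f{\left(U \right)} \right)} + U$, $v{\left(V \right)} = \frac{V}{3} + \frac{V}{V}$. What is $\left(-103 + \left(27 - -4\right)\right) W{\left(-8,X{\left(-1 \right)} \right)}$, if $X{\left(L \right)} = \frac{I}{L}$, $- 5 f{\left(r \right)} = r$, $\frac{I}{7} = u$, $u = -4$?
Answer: $- \frac{9768}{5} \approx -1953.6$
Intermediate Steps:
$I = -28$ ($I = 7 \left(-4\right) = -28$)
$f{\left(r \right)} = - \frac{r}{5}$
$v{\left(V \right)} = 1 + \frac{V}{3}$ ($v{\left(V \right)} = V \frac{1}{3} + 1 = \frac{V}{3} + 1 = 1 + \frac{V}{3}$)
$X{\left(L \right)} = - \frac{28}{L}$
$W{\left(k,U \right)} = 1 + \frac{14 U}{15}$ ($W{\left(k,U \right)} = \left(1 + \frac{\left(- \frac{1}{5}\right) U}{3}\right) + U = \left(1 - \frac{U}{15}\right) + U = 1 + \frac{14 U}{15}$)
$\left(-103 + \left(27 - -4\right)\right) W{\left(-8,X{\left(-1 \right)} \right)} = \left(-103 + \left(27 - -4\right)\right) \left(1 + \frac{14 \left(- \frac{28}{-1}\right)}{15}\right) = \left(-103 + \left(27 + 4\right)\right) \left(1 + \frac{14 \left(\left(-28\right) \left(-1\right)\right)}{15}\right) = \left(-103 + 31\right) \left(1 + \frac{14}{15} \cdot 28\right) = - 72 \left(1 + \frac{392}{15}\right) = \left(-72\right) \frac{407}{15} = - \frac{9768}{5}$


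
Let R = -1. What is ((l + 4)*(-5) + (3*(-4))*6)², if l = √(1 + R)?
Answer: 8464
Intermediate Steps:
l = 0 (l = √(1 - 1) = √0 = 0)
((l + 4)*(-5) + (3*(-4))*6)² = ((0 + 4)*(-5) + (3*(-4))*6)² = (4*(-5) - 12*6)² = (-20 - 72)² = (-92)² = 8464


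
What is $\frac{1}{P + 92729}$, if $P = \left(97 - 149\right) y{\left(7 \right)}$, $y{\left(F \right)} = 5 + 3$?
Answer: $\frac{1}{92313} \approx 1.0833 \cdot 10^{-5}$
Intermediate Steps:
$y{\left(F \right)} = 8$
$P = -416$ ($P = \left(97 - 149\right) 8 = \left(-52\right) 8 = -416$)
$\frac{1}{P + 92729} = \frac{1}{-416 + 92729} = \frac{1}{92313}$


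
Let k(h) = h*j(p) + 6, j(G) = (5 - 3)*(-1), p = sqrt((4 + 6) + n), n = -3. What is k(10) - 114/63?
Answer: -332/21 ≈ -15.810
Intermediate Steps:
p = sqrt(7) (p = sqrt((4 + 6) - 3) = sqrt(10 - 3) = sqrt(7) ≈ 2.6458)
j(G) = -2 (j(G) = 2*(-1) = -2)
k(h) = 6 - 2*h (k(h) = h*(-2) + 6 = -2*h + 6 = 6 - 2*h)
k(10) - 114/63 = (6 - 2*10) - 114/63 = (6 - 20) + (1/63)*(-114) = -14 - 38/21 = -332/21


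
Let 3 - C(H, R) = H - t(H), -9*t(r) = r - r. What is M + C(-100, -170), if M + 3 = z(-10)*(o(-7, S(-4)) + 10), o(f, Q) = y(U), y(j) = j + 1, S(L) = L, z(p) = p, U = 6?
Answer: -70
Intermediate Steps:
t(r) = 0 (t(r) = -(r - r)/9 = -⅑*0 = 0)
y(j) = 1 + j
o(f, Q) = 7 (o(f, Q) = 1 + 6 = 7)
C(H, R) = 3 - H (C(H, R) = 3 - (H - 1*0) = 3 - (H + 0) = 3 - H)
M = -173 (M = -3 - 10*(7 + 10) = -3 - 10*17 = -3 - 170 = -173)
M + C(-100, -170) = -173 + (3 - 1*(-100)) = -173 + (3 + 100) = -173 + 103 = -70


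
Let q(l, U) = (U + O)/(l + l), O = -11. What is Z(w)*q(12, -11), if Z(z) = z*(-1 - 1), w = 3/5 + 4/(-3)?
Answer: -121/90 ≈ -1.3444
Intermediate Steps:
q(l, U) = (-11 + U)/(2*l) (q(l, U) = (U - 11)/(l + l) = (-11 + U)/((2*l)) = (-11 + U)*(1/(2*l)) = (-11 + U)/(2*l))
w = -11/15 (w = 3*(1/5) + 4*(-1/3) = 3/5 - 4/3 = -11/15 ≈ -0.73333)
Z(z) = -2*z (Z(z) = z*(-2) = -2*z)
Z(w)*q(12, -11) = (-2*(-11/15))*((1/2)*(-11 - 11)/12) = 22*((1/2)*(1/12)*(-22))/15 = (22/15)*(-11/12) = -121/90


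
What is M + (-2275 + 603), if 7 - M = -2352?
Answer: 687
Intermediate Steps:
M = 2359 (M = 7 - 1*(-2352) = 7 + 2352 = 2359)
M + (-2275 + 603) = 2359 + (-2275 + 603) = 2359 - 1672 = 687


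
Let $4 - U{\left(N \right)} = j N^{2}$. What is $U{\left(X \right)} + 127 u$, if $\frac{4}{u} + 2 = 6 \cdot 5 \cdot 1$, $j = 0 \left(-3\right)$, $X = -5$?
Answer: $\frac{155}{7} \approx 22.143$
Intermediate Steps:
$j = 0$
$u = \frac{1}{7}$ ($u = \frac{4}{-2 + 6 \cdot 5 \cdot 1} = \frac{4}{-2 + 30 \cdot 1} = \frac{4}{-2 + 30} = \frac{4}{28} = 4 \cdot \frac{1}{28} = \frac{1}{7} \approx 0.14286$)
$U{\left(N \right)} = 4$ ($U{\left(N \right)} = 4 - 0 N^{2} = 4 - 0 = 4 + 0 = 4$)
$U{\left(X \right)} + 127 u = 4 + 127 \cdot \frac{1}{7} = 4 + \frac{127}{7} = \frac{155}{7}$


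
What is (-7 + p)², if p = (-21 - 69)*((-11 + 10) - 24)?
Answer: 5031049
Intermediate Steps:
p = 2250 (p = -90*(-1 - 24) = -90*(-25) = 2250)
(-7 + p)² = (-7 + 2250)² = 2243² = 5031049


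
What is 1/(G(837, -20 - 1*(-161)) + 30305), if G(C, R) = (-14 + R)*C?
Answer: 1/136604 ≈ 7.3204e-6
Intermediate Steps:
G(C, R) = C*(-14 + R)
1/(G(837, -20 - 1*(-161)) + 30305) = 1/(837*(-14 + (-20 - 1*(-161))) + 30305) = 1/(837*(-14 + (-20 + 161)) + 30305) = 1/(837*(-14 + 141) + 30305) = 1/(837*127 + 30305) = 1/(106299 + 30305) = 1/136604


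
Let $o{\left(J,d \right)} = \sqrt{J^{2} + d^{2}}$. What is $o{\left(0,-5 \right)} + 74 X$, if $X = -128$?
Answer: $-9467$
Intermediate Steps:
$o{\left(0,-5 \right)} + 74 X = \sqrt{0^{2} + \left(-5\right)^{2}} + 74 \left(-128\right) = \sqrt{0 + 25} - 9472 = \sqrt{25} - 9472 = 5 - 9472 = -9467$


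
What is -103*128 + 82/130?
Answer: -856919/65 ≈ -13183.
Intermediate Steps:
-103*128 + 82/130 = -13184 + 82*(1/130) = -13184 + 41/65 = -856919/65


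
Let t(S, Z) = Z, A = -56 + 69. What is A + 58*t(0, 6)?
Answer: 361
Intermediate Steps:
A = 13
A + 58*t(0, 6) = 13 + 58*6 = 13 + 348 = 361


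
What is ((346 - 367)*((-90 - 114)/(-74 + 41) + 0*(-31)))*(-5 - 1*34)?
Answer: 55692/11 ≈ 5062.9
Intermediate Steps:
((346 - 367)*((-90 - 114)/(-74 + 41) + 0*(-31)))*(-5 - 1*34) = (-21*(-204/(-33) + 0))*(-5 - 34) = -21*(-204*(-1/33) + 0)*(-39) = -21*(68/11 + 0)*(-39) = -21*68/11*(-39) = -1428/11*(-39) = 55692/11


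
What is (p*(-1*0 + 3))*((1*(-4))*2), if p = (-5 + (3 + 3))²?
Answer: -24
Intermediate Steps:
p = 1 (p = (-5 + 6)² = 1² = 1)
(p*(-1*0 + 3))*((1*(-4))*2) = (1*(-1*0 + 3))*((1*(-4))*2) = (1*(0 + 3))*(-4*2) = (1*3)*(-8) = 3*(-8) = -24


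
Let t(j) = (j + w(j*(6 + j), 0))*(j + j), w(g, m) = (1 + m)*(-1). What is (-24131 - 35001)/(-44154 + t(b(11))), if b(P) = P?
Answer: 29566/21967 ≈ 1.3459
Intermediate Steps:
w(g, m) = -1 - m
t(j) = 2*j*(-1 + j) (t(j) = (j + (-1 - 1*0))*(j + j) = (j + (-1 + 0))*(2*j) = (j - 1)*(2*j) = (-1 + j)*(2*j) = 2*j*(-1 + j))
(-24131 - 35001)/(-44154 + t(b(11))) = (-24131 - 35001)/(-44154 + 2*11*(-1 + 11)) = -59132/(-44154 + 2*11*10) = -59132/(-44154 + 220) = -59132/(-43934) = -59132*(-1/43934) = 29566/21967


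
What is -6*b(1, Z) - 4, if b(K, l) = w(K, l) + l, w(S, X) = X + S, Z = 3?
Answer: -46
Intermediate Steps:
w(S, X) = S + X
b(K, l) = K + 2*l (b(K, l) = (K + l) + l = K + 2*l)
-6*b(1, Z) - 4 = -6*(1 + 2*3) - 4 = -6*(1 + 6) - 4 = -6*7 - 4 = -42 - 4 = -46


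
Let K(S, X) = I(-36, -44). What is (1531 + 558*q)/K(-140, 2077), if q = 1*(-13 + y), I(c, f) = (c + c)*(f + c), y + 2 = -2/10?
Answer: -34753/28800 ≈ -1.2067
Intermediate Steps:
y = -11/5 (y = -2 - 2/10 = -2 - 2*⅒ = -2 - ⅕ = -11/5 ≈ -2.2000)
I(c, f) = 2*c*(c + f) (I(c, f) = (2*c)*(c + f) = 2*c*(c + f))
q = -76/5 (q = 1*(-13 - 11/5) = 1*(-76/5) = -76/5 ≈ -15.200)
K(S, X) = 5760 (K(S, X) = 2*(-36)*(-36 - 44) = 2*(-36)*(-80) = 5760)
(1531 + 558*q)/K(-140, 2077) = (1531 + 558*(-76/5))/5760 = (1531 - 42408/5)*(1/5760) = -34753/5*1/5760 = -34753/28800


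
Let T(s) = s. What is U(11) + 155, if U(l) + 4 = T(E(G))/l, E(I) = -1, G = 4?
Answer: 1660/11 ≈ 150.91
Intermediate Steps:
U(l) = -4 - 1/l
U(11) + 155 = (-4 - 1/11) + 155 = -45/11 + 155 = 1660/11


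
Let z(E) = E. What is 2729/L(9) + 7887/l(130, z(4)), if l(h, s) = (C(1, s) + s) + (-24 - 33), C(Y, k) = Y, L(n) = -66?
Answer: -331225/1716 ≈ -193.02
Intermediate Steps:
l(h, s) = -56 + s (l(h, s) = (1 + s) + (-24 - 33) = (1 + s) - 57 = -56 + s)
2729/L(9) + 7887/l(130, z(4)) = 2729/(-66) + 7887/(-56 + 4) = 2729*(-1/66) + 7887/(-52) = -2729/66 + 7887*(-1/52) = -2729/66 - 7887/52 = -331225/1716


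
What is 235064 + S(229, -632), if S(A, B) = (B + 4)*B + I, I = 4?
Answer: 631964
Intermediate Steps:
S(A, B) = 4 + B*(4 + B) (S(A, B) = (B + 4)*B + 4 = (4 + B)*B + 4 = B*(4 + B) + 4 = 4 + B*(4 + B))
235064 + S(229, -632) = 235064 + (4 + (-632)**2 + 4*(-632)) = 235064 + (4 + 399424 - 2528) = 235064 + 396900 = 631964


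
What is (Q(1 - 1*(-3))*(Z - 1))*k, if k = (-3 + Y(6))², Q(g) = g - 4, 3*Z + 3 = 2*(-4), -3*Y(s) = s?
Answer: 0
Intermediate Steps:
Y(s) = -s/3
Z = -11/3 (Z = -1 + (2*(-4))/3 = -1 + (⅓)*(-8) = -1 - 8/3 = -11/3 ≈ -3.6667)
Q(g) = -4 + g
k = 25 (k = (-3 - ⅓*6)² = (-3 - 2)² = (-5)² = 25)
(Q(1 - 1*(-3))*(Z - 1))*k = ((-4 + (1 - 1*(-3)))*(-11/3 - 1))*25 = ((-4 + (1 + 3))*(-14/3))*25 = ((-4 + 4)*(-14/3))*25 = (0*(-14/3))*25 = 0*25 = 0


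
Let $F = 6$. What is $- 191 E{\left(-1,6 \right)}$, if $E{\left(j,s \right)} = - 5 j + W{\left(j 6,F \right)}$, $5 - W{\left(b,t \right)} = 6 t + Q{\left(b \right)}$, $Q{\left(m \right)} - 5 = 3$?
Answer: $6494$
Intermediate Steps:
$Q{\left(m \right)} = 8$ ($Q{\left(m \right)} = 5 + 3 = 8$)
$W{\left(b,t \right)} = -3 - 6 t$ ($W{\left(b,t \right)} = 5 - \left(6 t + 8\right) = 5 - \left(8 + 6 t\right) = -3 - 6 t$)
$E{\left(j,s \right)} = -39 - 5 j$ ($E{\left(j,s \right)} = - 5 j - 39 = -39 - 5 j$)
$- 191 E{\left(-1,6 \right)} = - 191 \left(-39 - -5\right) = - 191 \left(-39 + 5\right) = \left(-191\right) \left(-34\right) = 6494$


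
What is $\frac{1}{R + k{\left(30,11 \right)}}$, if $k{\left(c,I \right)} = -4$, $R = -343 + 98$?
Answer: $- \frac{1}{249} \approx -0.0040161$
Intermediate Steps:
$R = -245$
$\frac{1}{R + k{\left(30,11 \right)}} = \frac{1}{-245 - 4} = \frac{1}{-249} = - \frac{1}{249}$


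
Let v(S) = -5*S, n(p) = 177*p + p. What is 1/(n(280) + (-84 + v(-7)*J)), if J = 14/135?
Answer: 27/1343510 ≈ 2.0097e-5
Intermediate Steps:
n(p) = 178*p
J = 14/135 (J = 14*(1/135) = 14/135 ≈ 0.10370)
1/(n(280) + (-84 + v(-7)*J)) = 1/(178*280 + (-84 - 5*(-7)*(14/135))) = 1/(49840 + (-84 + 35*(14/135))) = 1/(49840 + (-84 + 98/27)) = 1/(49840 - 2170/27) = 1/(1343510/27) = 27/1343510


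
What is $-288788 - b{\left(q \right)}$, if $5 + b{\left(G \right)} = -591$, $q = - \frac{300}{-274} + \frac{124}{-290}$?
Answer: $-288192$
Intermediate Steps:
$q = \frac{13256}{19865}$ ($q = \left(-300\right) \left(- \frac{1}{274}\right) + 124 \left(- \frac{1}{290}\right) = \frac{150}{137} - \frac{62}{145} = \frac{13256}{19865} \approx 0.6673$)
$b{\left(G \right)} = -596$ ($b{\left(G \right)} = -5 - 591 = -596$)
$-288788 - b{\left(q \right)} = -288788 - -596 = -288788 + 596 = -288192$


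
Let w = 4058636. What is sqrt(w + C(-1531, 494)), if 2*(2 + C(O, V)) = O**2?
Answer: sqrt(20922458)/2 ≈ 2287.1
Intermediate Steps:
C(O, V) = -2 + O**2/2
sqrt(w + C(-1531, 494)) = sqrt(4058636 + (-2 + (1/2)*(-1531)**2)) = sqrt(4058636 + (-2 + (1/2)*2343961)) = sqrt(4058636 + (-2 + 2343961/2)) = sqrt(4058636 + 2343957/2) = sqrt(10461229/2) = sqrt(20922458)/2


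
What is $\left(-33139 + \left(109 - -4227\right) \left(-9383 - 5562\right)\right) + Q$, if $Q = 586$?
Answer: $-64834073$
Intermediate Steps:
$\left(-33139 + \left(109 - -4227\right) \left(-9383 - 5562\right)\right) + Q = \left(-33139 + \left(109 - -4227\right) \left(-9383 - 5562\right)\right) + 586 = \left(-33139 + \left(109 + 4227\right) \left(-14945\right)\right) + 586 = \left(-33139 + 4336 \left(-14945\right)\right) + 586 = \left(-33139 - 64801520\right) + 586 = -64834659 + 586 = -64834073$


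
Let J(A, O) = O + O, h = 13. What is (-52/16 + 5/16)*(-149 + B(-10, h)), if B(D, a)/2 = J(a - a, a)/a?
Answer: 6815/16 ≈ 425.94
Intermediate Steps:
J(A, O) = 2*O
B(D, a) = 4 (B(D, a) = 2*((2*a)/a) = 2*2 = 4)
(-52/16 + 5/16)*(-149 + B(-10, h)) = (-52/16 + 5/16)*(-149 + 4) = (-52*1/16 + 5*(1/16))*(-145) = (-13/4 + 5/16)*(-145) = -47/16*(-145) = 6815/16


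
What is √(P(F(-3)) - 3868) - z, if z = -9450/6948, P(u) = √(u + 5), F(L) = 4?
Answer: 525/386 + I*√3865 ≈ 1.3601 + 62.169*I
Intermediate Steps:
P(u) = √(5 + u)
z = -525/386 (z = -9450*1/6948 = -525/386 ≈ -1.3601)
√(P(F(-3)) - 3868) - z = √(√(5 + 4) - 3868) - 1*(-525/386) = √(√9 - 3868) + 525/386 = √(3 - 3868) + 525/386 = √(-3865) + 525/386 = I*√3865 + 525/386 = 525/386 + I*√3865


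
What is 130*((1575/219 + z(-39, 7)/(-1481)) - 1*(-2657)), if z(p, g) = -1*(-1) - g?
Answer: 37444446520/108113 ≈ 3.4635e+5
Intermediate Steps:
z(p, g) = 1 - g
130*((1575/219 + z(-39, 7)/(-1481)) - 1*(-2657)) = 130*((1575/219 + (1 - 1*7)/(-1481)) - 1*(-2657)) = 130*((1575*(1/219) + (1 - 7)*(-1/1481)) + 2657) = 130*((525/73 - 6*(-1/1481)) + 2657) = 130*((525/73 + 6/1481) + 2657) = 130*(777963/108113 + 2657) = 130*(288034204/108113) = 37444446520/108113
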